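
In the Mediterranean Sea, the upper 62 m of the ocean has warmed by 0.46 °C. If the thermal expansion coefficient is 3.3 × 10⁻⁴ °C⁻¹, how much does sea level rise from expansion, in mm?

Δh = 9.41 mm

Δh = αΔT·H = 3.3×10⁻⁴ × 0.46 × 62 = 0.0094116 m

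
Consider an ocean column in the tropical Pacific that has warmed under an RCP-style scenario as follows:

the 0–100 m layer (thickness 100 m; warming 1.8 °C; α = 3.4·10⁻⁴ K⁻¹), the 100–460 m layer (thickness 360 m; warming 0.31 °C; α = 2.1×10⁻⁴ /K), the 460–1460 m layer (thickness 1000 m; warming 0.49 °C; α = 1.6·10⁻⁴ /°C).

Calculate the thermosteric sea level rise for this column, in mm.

0–100 m: 3.4×10⁻⁴ × 1.8 × 100 = 0.06120 m
Layer 2: 2.1×10⁻⁴ × 0.31 × 360 = 0.023436 m
0.49 × 1000 × 1.6×10⁻⁴ = 0.07840 m
Δh = 0.06120 + 0.023436 + 0.07840 = 0.163036 m

163 mm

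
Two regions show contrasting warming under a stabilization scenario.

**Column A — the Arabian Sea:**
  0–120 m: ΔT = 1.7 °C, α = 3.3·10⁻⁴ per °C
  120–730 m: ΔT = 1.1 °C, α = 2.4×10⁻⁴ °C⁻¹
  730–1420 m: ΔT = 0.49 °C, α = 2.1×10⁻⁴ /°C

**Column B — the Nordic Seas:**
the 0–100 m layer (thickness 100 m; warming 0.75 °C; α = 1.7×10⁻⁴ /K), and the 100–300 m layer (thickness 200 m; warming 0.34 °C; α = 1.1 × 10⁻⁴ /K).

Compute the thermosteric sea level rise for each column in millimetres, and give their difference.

A 120 × 1.7 × 3.3×10⁻⁴ = 0.06732 m
A Layer 2: 610 × 1.1 × 2.4×10⁻⁴ = 0.16104 m
A Layer 3: 690 × 0.49 × 2.1×10⁻⁴ = 0.071001 m
A total: 0.299361 m
B Layer 1: 100 × 1.7×10⁻⁴ × 0.75 = 0.01275 m
B 100–300 m: 0.34 × 200 × 1.1×10⁻⁴ = 0.00748 m
B total: 0.02023 m
Difference: 0.299361 − 0.02023 = 0.279131 m

Δh_A ≈ 300 mm, Δh_B ≈ 20 mm; difference ≈ 280 mm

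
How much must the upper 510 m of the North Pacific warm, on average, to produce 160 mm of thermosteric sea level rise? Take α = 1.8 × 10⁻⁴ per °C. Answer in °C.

1.74 °C

ΔT = Δh/(αH) = 0.16 / (1.8×10⁻⁴ × 510) ≈ 1.743 °C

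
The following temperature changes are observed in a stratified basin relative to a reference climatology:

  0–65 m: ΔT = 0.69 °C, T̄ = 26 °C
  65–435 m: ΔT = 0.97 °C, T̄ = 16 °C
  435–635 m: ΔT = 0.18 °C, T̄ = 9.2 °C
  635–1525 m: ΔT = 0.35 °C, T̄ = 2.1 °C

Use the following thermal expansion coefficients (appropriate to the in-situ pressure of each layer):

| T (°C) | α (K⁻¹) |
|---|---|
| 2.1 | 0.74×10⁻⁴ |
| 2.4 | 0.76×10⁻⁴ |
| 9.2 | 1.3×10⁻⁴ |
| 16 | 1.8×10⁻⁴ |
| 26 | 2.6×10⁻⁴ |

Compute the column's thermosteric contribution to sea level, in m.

0.104 m of thermosteric rise

Layer 1 at 26 °C → α = 2.6×10⁻⁴ K⁻¹
Layer 2 at 16 °C → α = 1.8×10⁻⁴ K⁻¹
Layer 3 at 9.2 °C → α = 1.3×10⁻⁴ K⁻¹
Layer 4 at 2.1 °C → α = 0.74×10⁻⁴ K⁻¹
Layer 1: 0.69 × 65 × 2.6×10⁻⁴ = 0.011661 m
65–435 m: 370 × 1.8×10⁻⁴ × 0.97 = 0.064602 m
435–635 m: 200 × 1.3×10⁻⁴ × 0.18 = 0.00468 m
0.74×10⁻⁴ × 890 × 0.35 = 0.023051 m
Δh = 0.011661 + 0.064602 + 0.00468 + 0.023051 = 0.103994 m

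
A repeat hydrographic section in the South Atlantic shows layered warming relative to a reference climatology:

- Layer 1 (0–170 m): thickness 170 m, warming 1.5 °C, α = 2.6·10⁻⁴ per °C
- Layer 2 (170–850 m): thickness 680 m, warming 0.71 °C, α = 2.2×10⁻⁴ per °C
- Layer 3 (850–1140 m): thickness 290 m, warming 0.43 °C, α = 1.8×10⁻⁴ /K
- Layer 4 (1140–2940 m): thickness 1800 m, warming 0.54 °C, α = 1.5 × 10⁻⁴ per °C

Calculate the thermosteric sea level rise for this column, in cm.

Layer 1: 170 × 1.5 × 2.6×10⁻⁴ = 0.06630 m
Layer 2: 680 × 2.2×10⁻⁴ × 0.71 = 0.106216 m
Layer 3: 290 × 0.43 × 1.8×10⁻⁴ = 0.022446 m
1800 × 0.54 × 1.5×10⁻⁴ = 0.14580 m
Δh = 0.06630 + 0.106216 + 0.022446 + 0.14580 = 0.340762 m

Δh = 34.1 cm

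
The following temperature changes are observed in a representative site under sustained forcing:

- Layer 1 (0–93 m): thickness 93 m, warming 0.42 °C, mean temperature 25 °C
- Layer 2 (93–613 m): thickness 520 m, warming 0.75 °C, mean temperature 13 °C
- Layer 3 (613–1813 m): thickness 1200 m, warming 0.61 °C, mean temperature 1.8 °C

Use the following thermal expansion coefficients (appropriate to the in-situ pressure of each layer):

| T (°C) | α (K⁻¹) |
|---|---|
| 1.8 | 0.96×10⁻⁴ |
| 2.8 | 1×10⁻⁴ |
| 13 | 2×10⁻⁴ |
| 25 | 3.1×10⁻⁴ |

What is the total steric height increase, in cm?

Layer 1 at 25 °C → α = 3.1×10⁻⁴ K⁻¹
Layer 2 at 13 °C → α = 2×10⁻⁴ K⁻¹
Layer 3 at 1.8 °C → α = 0.96×10⁻⁴ K⁻¹
93 × 0.42 × 3.1×10⁻⁴ = 0.0121086 m
Layer 2: 2×10⁻⁴ × 0.75 × 520 = 0.07800 m
613–1813 m: 0.61 × 1200 × 0.96×10⁻⁴ = 0.070272 m
Δh = 0.0121086 + 0.07800 + 0.070272 = 0.1603806 m ≈ 16.0 cm

16.0 cm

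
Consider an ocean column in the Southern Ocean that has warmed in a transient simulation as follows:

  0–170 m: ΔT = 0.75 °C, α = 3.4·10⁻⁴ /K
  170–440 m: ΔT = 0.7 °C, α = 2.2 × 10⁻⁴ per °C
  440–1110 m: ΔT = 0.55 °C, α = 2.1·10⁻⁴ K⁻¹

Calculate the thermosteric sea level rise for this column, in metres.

about 0.162 m

Layer 1: 170 × 0.75 × 3.4×10⁻⁴ = 0.04335 m
2.2×10⁻⁴ × 0.7 × 270 = 0.04158 m
440–1110 m: 0.55 × 2.1×10⁻⁴ × 670 = 0.077385 m
Δh = 0.04335 + 0.04158 + 0.077385 = 0.162315 m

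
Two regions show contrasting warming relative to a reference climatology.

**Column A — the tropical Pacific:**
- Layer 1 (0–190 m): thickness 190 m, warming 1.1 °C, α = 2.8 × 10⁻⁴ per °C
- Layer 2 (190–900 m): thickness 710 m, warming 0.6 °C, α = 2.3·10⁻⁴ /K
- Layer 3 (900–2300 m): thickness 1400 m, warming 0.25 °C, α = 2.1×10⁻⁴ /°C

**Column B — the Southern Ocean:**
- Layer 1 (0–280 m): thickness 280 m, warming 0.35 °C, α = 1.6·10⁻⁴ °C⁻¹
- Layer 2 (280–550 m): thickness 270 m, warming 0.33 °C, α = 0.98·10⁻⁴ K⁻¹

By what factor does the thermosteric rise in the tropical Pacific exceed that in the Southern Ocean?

A 190 × 1.1 × 2.8×10⁻⁴ = 0.05852 m
A Layer 2: 710 × 0.6 × 2.3×10⁻⁴ = 0.09798 m
A Layer 3: 2.1×10⁻⁴ × 1400 × 0.25 = 0.07350 m
A total: 0.23000 m
B 0.35 × 1.6×10⁻⁴ × 280 = 0.01568 m
B Layer 2: 0.33 × 270 × 0.98×10⁻⁴ = 0.0087318 m
B total: 0.0244118 m
Ratio: 0.23000 / 0.0244118 ≈ 9.422

≈ 9.4×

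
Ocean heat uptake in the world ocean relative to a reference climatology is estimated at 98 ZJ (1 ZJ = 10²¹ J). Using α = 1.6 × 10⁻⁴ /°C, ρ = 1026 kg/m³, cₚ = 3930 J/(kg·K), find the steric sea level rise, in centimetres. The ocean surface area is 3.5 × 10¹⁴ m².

Per unit area: Q = 98×10²¹ / (3.5×10¹⁴) = 2.8×10⁸ J/m²
Δh = αQ/(ρcₚ) = 1.6×10⁻⁴ × 2.8×10⁸ / (1026 × 3930) ≈ 0.011111 m

1.1 cm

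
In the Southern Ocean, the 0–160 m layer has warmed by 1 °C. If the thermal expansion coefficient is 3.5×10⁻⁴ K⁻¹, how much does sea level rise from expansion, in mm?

Δh ≈ 56 mm

Δh = αΔT·H = 3.5×10⁻⁴ × 1 × 160 = 0.05600 m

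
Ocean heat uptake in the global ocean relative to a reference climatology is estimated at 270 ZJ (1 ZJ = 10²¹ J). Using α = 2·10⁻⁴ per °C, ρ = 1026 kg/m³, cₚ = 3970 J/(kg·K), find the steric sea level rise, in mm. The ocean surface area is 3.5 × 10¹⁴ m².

Δh ≈ 38 mm

Per unit area: Q = 270×10²¹ / (3.5×10¹⁴) ≈ 7.714×10⁸ J/m²
Δh = αQ/(ρcₚ) = 2×10⁻⁴ × 7.714×10⁸ / (1026 × 3970) ≈ 0.037877 m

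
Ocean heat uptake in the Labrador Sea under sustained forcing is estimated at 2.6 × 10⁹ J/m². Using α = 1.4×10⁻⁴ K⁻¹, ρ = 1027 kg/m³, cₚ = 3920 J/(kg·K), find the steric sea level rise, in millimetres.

Δh = αQ/(ρcₚ) = 1.4×10⁻⁴ × 2.6×10⁹ / (1027 × 3920) ≈ 0.090416 m

Δh ≈ 90 mm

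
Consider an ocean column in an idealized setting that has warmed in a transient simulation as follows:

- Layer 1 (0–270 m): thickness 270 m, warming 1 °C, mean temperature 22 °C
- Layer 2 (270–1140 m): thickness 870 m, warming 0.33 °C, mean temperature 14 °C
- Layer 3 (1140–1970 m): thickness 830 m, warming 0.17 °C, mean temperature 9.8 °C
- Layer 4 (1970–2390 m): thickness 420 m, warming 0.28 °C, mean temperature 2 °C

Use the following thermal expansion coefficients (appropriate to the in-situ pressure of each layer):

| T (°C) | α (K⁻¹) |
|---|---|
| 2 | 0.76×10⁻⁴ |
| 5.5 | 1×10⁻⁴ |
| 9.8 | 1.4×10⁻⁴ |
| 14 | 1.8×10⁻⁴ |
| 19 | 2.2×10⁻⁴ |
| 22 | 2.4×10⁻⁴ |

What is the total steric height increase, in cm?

14.5 cm of thermosteric rise

Layer 1 at 22 °C → α = 2.4×10⁻⁴ K⁻¹
Layer 2 at 14 °C → α = 1.8×10⁻⁴ K⁻¹
Layer 3 at 9.8 °C → α = 1.4×10⁻⁴ K⁻¹
Layer 4 at 2 °C → α = 0.76×10⁻⁴ K⁻¹
1 × 2.4×10⁻⁴ × 270 = 0.06480 m
0.33 × 870 × 1.8×10⁻⁴ = 0.051678 m
Layer 3: 1.4×10⁻⁴ × 0.17 × 830 = 0.019754 m
0.28 × 0.76×10⁻⁴ × 420 = 0.0089376 m
Δh = 0.06480 + 0.051678 + 0.019754 + 0.0089376 = 0.1451696 m ≈ 14.5 cm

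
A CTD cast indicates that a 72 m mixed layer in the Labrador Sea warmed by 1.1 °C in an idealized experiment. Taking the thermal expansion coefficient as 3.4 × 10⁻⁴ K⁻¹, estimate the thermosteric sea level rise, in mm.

26.9 mm

Δh = αΔT·H = 3.4×10⁻⁴ × 1.1 × 72 = 0.026928 m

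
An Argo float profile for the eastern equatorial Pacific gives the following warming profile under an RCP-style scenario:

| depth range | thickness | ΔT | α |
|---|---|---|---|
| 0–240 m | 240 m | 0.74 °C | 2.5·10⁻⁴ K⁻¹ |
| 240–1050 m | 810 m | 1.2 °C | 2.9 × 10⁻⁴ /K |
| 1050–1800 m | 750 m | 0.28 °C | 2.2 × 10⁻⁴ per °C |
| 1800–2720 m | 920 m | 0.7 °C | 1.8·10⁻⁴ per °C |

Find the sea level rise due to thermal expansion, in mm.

Δh ≈ 490 mm

2.5×10⁻⁴ × 0.74 × 240 = 0.04440 m
240–1050 m: 1.2 × 810 × 2.9×10⁻⁴ = 0.28188 m
1050–1800 m: 2.2×10⁻⁴ × 0.28 × 750 = 0.04620 m
Layer 4: 0.7 × 920 × 1.8×10⁻⁴ = 0.11592 m
Δh = 0.04440 + 0.28188 + 0.04620 + 0.11592 = 0.48840 m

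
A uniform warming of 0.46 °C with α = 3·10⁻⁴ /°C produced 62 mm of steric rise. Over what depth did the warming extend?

H = Δh/(αΔT) = 0.062 / (3×10⁻⁴ × 0.46) ≈ 449.3 m

about 450 m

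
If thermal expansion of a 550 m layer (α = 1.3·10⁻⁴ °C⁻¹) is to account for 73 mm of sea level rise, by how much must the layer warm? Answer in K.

ΔT = Δh/(αH) = 0.073 / (1.3×10⁻⁴ × 550) ≈ 1.021 K

1.02 K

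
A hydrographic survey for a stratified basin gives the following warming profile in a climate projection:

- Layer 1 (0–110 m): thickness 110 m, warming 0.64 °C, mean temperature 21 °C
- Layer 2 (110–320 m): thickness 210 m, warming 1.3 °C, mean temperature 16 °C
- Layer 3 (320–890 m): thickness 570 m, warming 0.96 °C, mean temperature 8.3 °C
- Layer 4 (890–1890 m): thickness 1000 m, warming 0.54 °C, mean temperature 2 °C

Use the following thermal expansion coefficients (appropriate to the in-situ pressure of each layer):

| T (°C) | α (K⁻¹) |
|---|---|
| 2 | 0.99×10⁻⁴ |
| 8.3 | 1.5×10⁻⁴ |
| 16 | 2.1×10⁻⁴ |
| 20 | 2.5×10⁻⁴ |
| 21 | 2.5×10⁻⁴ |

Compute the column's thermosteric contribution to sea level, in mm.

Layer 1 at 21 °C → α = 2.5×10⁻⁴ K⁻¹
Layer 2 at 16 °C → α = 2.1×10⁻⁴ K⁻¹
Layer 3 at 8.3 °C → α = 1.5×10⁻⁴ K⁻¹
Layer 4 at 2 °C → α = 0.99×10⁻⁴ K⁻¹
2.5×10⁻⁴ × 0.64 × 110 = 0.01760 m
Layer 2: 1.3 × 2.1×10⁻⁴ × 210 = 0.05733 m
Layer 3: 0.96 × 1.5×10⁻⁴ × 570 = 0.08208 m
Layer 4: 1000 × 0.99×10⁻⁴ × 0.54 = 0.05346 m
Δh = 0.01760 + 0.05733 + 0.08208 + 0.05346 = 0.21047 m

about 210 mm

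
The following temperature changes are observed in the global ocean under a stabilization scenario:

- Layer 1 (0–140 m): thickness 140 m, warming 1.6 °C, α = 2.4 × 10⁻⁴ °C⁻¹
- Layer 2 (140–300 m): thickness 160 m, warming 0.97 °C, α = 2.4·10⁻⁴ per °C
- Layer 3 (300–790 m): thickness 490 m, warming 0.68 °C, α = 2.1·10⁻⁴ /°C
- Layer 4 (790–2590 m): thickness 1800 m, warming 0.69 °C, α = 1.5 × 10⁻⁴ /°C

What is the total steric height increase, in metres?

Layer 1: 1.6 × 140 × 2.4×10⁻⁴ = 0.05376 m
160 × 0.97 × 2.4×10⁻⁴ = 0.037248 m
300–790 m: 0.68 × 490 × 2.1×10⁻⁴ = 0.069972 m
Layer 4: 0.69 × 1800 × 1.5×10⁻⁴ = 0.18630 m
Δh = 0.05376 + 0.037248 + 0.069972 + 0.18630 = 0.34728 m ≈ 0.35 m

0.35 m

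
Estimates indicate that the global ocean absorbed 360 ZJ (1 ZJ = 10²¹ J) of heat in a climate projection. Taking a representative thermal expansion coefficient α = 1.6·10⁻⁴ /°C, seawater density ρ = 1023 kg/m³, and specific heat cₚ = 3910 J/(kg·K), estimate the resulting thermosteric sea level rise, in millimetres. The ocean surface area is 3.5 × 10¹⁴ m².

Δh = 41 mm

Per unit area: Q = 360×10²¹ / (3.5×10¹⁴) ≈ 1.029×10⁹ J/m²
Δh = αQ/(ρcₚ) = 1.6×10⁻⁴ × 1.029×10⁹ / (1023 × 3910) ≈ 0.041161 m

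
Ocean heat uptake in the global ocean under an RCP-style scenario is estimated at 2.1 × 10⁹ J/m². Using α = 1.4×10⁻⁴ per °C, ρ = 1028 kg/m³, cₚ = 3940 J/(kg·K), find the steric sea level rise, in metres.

Δh ≈ 0.0726 m

Δh = αQ/(ρcₚ) = 1.4×10⁻⁴ × 2.1×10⁹ / (1028 × 3940) ≈ 0.072587 m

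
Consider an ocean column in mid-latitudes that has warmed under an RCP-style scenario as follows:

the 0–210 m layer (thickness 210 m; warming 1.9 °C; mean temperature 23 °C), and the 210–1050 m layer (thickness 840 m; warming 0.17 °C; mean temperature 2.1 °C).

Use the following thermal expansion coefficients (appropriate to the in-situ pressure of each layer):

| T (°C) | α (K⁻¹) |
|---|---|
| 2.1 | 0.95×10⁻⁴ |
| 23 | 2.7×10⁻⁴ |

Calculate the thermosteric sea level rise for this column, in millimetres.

Layer 1 at 23 °C → α = 2.7×10⁻⁴ K⁻¹
Layer 2 at 2.1 °C → α = 0.95×10⁻⁴ K⁻¹
0–210 m: 210 × 1.9 × 2.7×10⁻⁴ = 0.10773 m
Layer 2: 840 × 0.17 × 0.95×10⁻⁴ = 0.013566 m
Δh = 0.10773 + 0.013566 = 0.121296 m ≈ 120 mm

120 mm of thermosteric rise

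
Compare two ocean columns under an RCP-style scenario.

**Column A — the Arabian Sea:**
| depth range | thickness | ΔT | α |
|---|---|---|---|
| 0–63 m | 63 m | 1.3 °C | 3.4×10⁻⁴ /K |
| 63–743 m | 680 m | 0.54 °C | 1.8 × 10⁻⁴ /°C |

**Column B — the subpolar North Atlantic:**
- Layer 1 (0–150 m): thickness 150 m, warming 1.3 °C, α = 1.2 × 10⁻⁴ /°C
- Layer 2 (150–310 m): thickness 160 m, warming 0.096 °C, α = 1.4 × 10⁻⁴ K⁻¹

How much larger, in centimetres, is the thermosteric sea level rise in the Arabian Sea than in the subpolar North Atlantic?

A Layer 1: 63 × 3.4×10⁻⁴ × 1.3 = 0.027846 m
A Layer 2: 1.8×10⁻⁴ × 680 × 0.54 = 0.066096 m
A total: 0.093942 m
B 0–150 m: 150 × 1.2×10⁻⁴ × 1.3 = 0.02340 m
B 150–310 m: 160 × 1.4×10⁻⁴ × 0.096 = 0.0021504 m
B total: 0.0255504 m
Difference: 0.093942 − 0.0255504 = 0.0683916 m

Δh_A − Δh_B ≈ 6.8 cm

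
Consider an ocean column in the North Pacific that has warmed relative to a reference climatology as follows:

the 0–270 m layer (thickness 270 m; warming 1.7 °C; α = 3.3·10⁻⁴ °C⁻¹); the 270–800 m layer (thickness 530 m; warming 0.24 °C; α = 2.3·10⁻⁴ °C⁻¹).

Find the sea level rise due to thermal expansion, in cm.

0–270 m: 3.3×10⁻⁴ × 270 × 1.7 = 0.15147 m
270–800 m: 530 × 2.3×10⁻⁴ × 0.24 = 0.029256 m
Δh = 0.15147 + 0.029256 = 0.180726 m ≈ 18 cm

18 cm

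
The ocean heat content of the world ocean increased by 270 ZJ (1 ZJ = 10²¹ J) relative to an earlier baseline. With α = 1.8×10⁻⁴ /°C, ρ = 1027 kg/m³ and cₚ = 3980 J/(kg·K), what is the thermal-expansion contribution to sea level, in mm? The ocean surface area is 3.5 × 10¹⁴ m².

Per unit area: Q = 270×10²¹ / (3.5×10¹⁴) ≈ 7.714×10⁸ J/m²
Δh = αQ/(ρcₚ) = 1.8×10⁻⁴ × 7.714×10⁸ / (1027 × 3980) ≈ 0.03397 m

34 mm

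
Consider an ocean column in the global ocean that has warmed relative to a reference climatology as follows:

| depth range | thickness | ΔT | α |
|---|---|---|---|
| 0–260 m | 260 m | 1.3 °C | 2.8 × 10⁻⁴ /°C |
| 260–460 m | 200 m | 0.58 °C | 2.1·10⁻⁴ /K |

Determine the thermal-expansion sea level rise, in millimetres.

0–260 m: 2.8×10⁻⁴ × 1.3 × 260 = 0.09464 m
200 × 2.1×10⁻⁴ × 0.58 = 0.02436 m
Δh = 0.09464 + 0.02436 = 0.11900 m

120 mm of thermosteric rise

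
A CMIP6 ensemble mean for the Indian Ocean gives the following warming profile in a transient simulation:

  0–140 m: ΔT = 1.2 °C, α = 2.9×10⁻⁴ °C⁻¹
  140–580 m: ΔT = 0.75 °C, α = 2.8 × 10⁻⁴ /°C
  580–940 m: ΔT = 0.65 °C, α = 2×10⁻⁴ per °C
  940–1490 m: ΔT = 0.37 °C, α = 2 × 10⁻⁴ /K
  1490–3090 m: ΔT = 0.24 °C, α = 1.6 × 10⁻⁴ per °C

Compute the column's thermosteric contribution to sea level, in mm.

290 mm

Layer 1: 140 × 2.9×10⁻⁴ × 1.2 = 0.04872 m
140–580 m: 0.75 × 2.8×10⁻⁴ × 440 = 0.09240 m
0.65 × 360 × 2×10⁻⁴ = 0.04680 m
0.37 × 2×10⁻⁴ × 550 = 0.04070 m
1.6×10⁻⁴ × 0.24 × 1600 = 0.06144 m
Δh = 0.04872 + 0.09240 + 0.04680 + 0.04070 + 0.06144 = 0.29006 m ≈ 290 mm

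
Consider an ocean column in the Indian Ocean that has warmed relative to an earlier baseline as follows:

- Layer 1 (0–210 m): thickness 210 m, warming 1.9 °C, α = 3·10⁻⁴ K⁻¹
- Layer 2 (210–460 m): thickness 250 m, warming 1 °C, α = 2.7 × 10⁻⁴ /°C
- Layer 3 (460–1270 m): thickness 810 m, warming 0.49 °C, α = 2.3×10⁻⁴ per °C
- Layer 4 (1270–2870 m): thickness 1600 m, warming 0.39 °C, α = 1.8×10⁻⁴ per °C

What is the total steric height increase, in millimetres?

Layer 1: 210 × 1.9 × 3×10⁻⁴ = 0.11970 m
1 × 250 × 2.7×10⁻⁴ = 0.06750 m
Layer 3: 0.49 × 810 × 2.3×10⁻⁴ = 0.091287 m
1270–2870 m: 1.8×10⁻⁴ × 0.39 × 1600 = 0.11232 m
Δh = 0.11970 + 0.06750 + 0.091287 + 0.11232 = 0.390807 m ≈ 391 mm

about 391 mm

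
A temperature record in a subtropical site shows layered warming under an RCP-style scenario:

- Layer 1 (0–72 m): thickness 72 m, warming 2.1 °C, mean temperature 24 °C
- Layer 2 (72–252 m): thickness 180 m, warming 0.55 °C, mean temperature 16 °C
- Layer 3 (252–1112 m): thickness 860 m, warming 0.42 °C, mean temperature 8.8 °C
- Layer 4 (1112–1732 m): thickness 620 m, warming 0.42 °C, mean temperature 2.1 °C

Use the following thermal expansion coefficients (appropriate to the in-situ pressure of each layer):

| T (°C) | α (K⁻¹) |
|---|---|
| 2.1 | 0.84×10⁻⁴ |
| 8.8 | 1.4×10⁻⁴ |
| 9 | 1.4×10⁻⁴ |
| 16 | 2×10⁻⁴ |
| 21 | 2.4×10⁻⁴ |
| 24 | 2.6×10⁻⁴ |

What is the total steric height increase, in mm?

Δh = 132 mm

Layer 1 at 24 °C → α = 2.6×10⁻⁴ K⁻¹
Layer 2 at 16 °C → α = 2×10⁻⁴ K⁻¹
Layer 3 at 8.8 °C → α = 1.4×10⁻⁴ K⁻¹
Layer 4 at 2.1 °C → α = 0.84×10⁻⁴ K⁻¹
Layer 1: 2.1 × 2.6×10⁻⁴ × 72 = 0.039312 m
Layer 2: 2×10⁻⁴ × 0.55 × 180 = 0.01980 m
0.42 × 860 × 1.4×10⁻⁴ = 0.050568 m
1112–1732 m: 0.42 × 620 × 0.84×10⁻⁴ = 0.0218736 m
Δh = 0.039312 + 0.01980 + 0.050568 + 0.0218736 = 0.1315536 m ≈ 132 mm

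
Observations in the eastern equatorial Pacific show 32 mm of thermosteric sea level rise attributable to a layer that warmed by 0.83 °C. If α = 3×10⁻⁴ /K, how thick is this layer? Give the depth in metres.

about 129 m

H = Δh/(αΔT) = 0.032 / (3×10⁻⁴ × 0.83) ≈ 128.5 m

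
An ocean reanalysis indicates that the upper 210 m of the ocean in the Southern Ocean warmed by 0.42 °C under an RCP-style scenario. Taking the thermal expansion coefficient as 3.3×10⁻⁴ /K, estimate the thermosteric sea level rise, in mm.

Δh = αΔT·H = 3.3×10⁻⁴ × 0.42 × 210 = 0.029106 m

Δh = 29.1 mm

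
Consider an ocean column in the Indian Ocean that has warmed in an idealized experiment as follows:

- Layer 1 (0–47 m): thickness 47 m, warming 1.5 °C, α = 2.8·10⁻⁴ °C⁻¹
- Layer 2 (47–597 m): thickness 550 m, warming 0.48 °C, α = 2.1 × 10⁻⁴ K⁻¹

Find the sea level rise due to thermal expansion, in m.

Layer 1: 1.5 × 2.8×10⁻⁴ × 47 = 0.01974 m
47–597 m: 550 × 0.48 × 2.1×10⁻⁴ = 0.05544 m
Δh = 0.01974 + 0.05544 = 0.07518 m

Δh ≈ 0.0752 m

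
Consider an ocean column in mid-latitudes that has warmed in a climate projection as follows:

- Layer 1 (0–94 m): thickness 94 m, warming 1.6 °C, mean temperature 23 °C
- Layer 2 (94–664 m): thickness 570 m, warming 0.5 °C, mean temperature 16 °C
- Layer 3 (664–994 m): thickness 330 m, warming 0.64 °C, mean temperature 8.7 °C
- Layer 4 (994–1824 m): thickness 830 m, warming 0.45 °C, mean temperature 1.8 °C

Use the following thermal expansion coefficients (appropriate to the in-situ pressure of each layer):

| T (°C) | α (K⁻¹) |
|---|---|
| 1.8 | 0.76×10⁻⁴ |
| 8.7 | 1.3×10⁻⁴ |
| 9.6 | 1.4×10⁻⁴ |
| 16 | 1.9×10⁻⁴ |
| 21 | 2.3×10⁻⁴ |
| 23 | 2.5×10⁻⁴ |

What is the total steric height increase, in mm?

148 mm of thermosteric rise

Layer 1 at 23 °C → α = 2.5×10⁻⁴ K⁻¹
Layer 2 at 16 °C → α = 1.9×10⁻⁴ K⁻¹
Layer 3 at 8.7 °C → α = 1.3×10⁻⁴ K⁻¹
Layer 4 at 1.8 °C → α = 0.76×10⁻⁴ K⁻¹
Layer 1: 1.6 × 2.5×10⁻⁴ × 94 = 0.03760 m
1.9×10⁻⁴ × 0.5 × 570 = 0.05415 m
Layer 3: 330 × 1.3×10⁻⁴ × 0.64 = 0.027456 m
0.76×10⁻⁴ × 830 × 0.45 = 0.028386 m
Δh = 0.03760 + 0.05415 + 0.027456 + 0.028386 = 0.147592 m ≈ 148 mm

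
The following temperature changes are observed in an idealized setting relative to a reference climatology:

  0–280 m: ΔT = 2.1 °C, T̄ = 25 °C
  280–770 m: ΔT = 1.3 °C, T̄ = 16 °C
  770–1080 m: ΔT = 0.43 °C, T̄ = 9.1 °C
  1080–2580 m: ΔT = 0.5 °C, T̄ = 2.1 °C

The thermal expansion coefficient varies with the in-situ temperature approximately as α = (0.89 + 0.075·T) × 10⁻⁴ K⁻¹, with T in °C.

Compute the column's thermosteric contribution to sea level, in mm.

Layer 1: α = (0.89 + 0.075×25)×10⁻⁴ = 2.765×10⁻⁴ K⁻¹
Layer 2: α = (0.89 + 0.075×16)×10⁻⁴ = 2.09×10⁻⁴ K⁻¹
Layer 3: α = (0.89 + 0.075×9.1)×10⁻⁴ = 1.5725×10⁻⁴ K⁻¹
Layer 4: α = (0.89 + 0.075×2.1)×10⁻⁴ = 1.0475×10⁻⁴ K⁻¹
Layer 1: 2.1 × 280 × 2.765×10⁻⁴ = 0.162582 m
280–770 m: 490 × 1.3 × 2.09×10⁻⁴ = 0.133133 m
310 × 0.43 × 1.5725×10⁻⁴ = 0.020961425 m
Layer 4: 1500 × 1.0475×10⁻⁴ × 0.5 = 0.0785625 m
Δh = 0.162582 + 0.133133 + 0.020961425 + 0.0785625 = 0.395238925 m ≈ 400 mm

400 mm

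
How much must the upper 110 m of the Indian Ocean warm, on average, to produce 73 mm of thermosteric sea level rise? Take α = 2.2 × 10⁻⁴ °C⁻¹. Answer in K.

ΔT = Δh/(αH) = 0.073 / (2.2×10⁻⁴ × 110) ≈ 3.017 K

3.02 K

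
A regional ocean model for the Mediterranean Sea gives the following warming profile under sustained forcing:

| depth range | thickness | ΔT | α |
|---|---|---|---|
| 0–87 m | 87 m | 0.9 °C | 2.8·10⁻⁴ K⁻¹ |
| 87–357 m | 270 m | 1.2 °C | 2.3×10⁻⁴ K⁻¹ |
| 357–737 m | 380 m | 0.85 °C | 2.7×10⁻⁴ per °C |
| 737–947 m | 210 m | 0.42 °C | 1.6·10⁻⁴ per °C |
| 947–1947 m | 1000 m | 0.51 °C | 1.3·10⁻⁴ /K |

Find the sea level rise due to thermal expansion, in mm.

0–87 m: 87 × 2.8×10⁻⁴ × 0.9 = 0.021924 m
87–357 m: 270 × 2.3×10⁻⁴ × 1.2 = 0.07452 m
380 × 2.7×10⁻⁴ × 0.85 = 0.08721 m
Layer 4: 0.42 × 1.6×10⁻⁴ × 210 = 0.014112 m
1.3×10⁻⁴ × 1000 × 0.51 = 0.06630 m
Δh = 0.021924 + 0.07452 + 0.08721 + 0.014112 + 0.06630 = 0.264066 m ≈ 264 mm

264 mm of thermosteric rise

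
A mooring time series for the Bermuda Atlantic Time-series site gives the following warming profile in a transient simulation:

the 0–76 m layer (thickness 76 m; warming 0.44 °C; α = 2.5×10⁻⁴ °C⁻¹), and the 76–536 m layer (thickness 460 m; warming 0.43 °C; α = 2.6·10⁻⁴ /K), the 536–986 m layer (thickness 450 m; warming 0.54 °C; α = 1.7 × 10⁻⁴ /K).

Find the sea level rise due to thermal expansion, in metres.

0–76 m: 76 × 2.5×10⁻⁴ × 0.44 = 0.00836 m
0.43 × 460 × 2.6×10⁻⁴ = 0.051428 m
Layer 3: 450 × 0.54 × 1.7×10⁻⁴ = 0.04131 m
Δh = 0.00836 + 0.051428 + 0.04131 = 0.101098 m ≈ 0.101 m

Δh = 0.101 m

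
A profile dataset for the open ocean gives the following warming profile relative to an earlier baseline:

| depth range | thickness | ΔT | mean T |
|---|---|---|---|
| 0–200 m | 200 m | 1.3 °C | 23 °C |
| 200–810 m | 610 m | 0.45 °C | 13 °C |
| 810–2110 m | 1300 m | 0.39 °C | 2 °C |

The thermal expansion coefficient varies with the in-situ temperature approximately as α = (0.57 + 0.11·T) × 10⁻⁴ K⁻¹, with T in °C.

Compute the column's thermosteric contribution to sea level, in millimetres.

Layer 1: α = (0.57 + 0.11×23)×10⁻⁴ = 3.1×10⁻⁴ K⁻¹
Layer 2: α = (0.57 + 0.11×13)×10⁻⁴ = 2×10⁻⁴ K⁻¹
Layer 3: α = (0.57 + 0.11×2)×10⁻⁴ = 0.79×10⁻⁴ K⁻¹
0–200 m: 200 × 3.1×10⁻⁴ × 1.3 = 0.08060 m
610 × 2×10⁻⁴ × 0.45 = 0.05490 m
1300 × 0.79×10⁻⁴ × 0.39 = 0.040053 m
Δh = 0.08060 + 0.05490 + 0.040053 = 0.175553 m

180 mm of thermosteric rise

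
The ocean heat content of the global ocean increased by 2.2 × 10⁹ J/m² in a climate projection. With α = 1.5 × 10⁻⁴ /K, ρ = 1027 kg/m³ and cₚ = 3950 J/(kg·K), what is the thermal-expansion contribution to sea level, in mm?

Δh ≈ 81 mm

Δh = αQ/(ρcₚ) = 1.5×10⁻⁴ × 2.2×10⁹ / (1027 × 3950) ≈ 0.081348 m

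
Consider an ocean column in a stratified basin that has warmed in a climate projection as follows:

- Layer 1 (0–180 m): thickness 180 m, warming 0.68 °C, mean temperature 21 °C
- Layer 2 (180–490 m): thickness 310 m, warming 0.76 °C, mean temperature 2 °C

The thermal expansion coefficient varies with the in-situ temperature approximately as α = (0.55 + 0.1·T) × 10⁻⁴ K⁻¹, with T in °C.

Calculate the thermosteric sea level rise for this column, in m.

Δh = 0.050 m

Layer 1: α = (0.55 + 0.1×21)×10⁻⁴ = 2.65×10⁻⁴ K⁻¹
Layer 2: α = (0.55 + 0.1×2)×10⁻⁴ = 0.75×10⁻⁴ K⁻¹
0.68 × 2.65×10⁻⁴ × 180 = 0.032436 m
Layer 2: 0.76 × 0.75×10⁻⁴ × 310 = 0.01767 m
Δh = 0.032436 + 0.01767 = 0.050106 m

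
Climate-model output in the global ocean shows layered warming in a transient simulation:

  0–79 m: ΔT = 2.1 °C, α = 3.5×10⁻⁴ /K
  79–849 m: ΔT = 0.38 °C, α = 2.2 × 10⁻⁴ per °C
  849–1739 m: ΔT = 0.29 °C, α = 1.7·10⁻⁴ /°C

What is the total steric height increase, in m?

0–79 m: 79 × 2.1 × 3.5×10⁻⁴ = 0.058065 m
Layer 2: 0.38 × 2.2×10⁻⁴ × 770 = 0.064372 m
1.7×10⁻⁴ × 0.29 × 890 = 0.043877 m
Δh = 0.058065 + 0.064372 + 0.043877 = 0.166314 m

0.166 m of thermosteric rise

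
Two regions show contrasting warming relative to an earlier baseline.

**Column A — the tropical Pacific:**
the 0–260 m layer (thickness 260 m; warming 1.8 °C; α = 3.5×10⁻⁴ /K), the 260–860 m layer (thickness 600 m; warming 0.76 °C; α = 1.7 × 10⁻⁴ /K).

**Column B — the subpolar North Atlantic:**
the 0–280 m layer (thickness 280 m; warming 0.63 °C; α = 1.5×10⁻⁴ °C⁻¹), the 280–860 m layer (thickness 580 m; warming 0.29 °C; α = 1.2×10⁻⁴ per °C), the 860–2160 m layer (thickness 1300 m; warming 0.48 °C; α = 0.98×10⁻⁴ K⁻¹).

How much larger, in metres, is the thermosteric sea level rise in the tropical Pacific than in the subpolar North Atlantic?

A Layer 1: 260 × 1.8 × 3.5×10⁻⁴ = 0.16380 m
A 260–860 m: 1.7×10⁻⁴ × 0.76 × 600 = 0.07752 m
A total: 0.24132 m
B 1.5×10⁻⁴ × 280 × 0.63 = 0.02646 m
B 1.2×10⁻⁴ × 0.29 × 580 = 0.020184 m
B Layer 3: 0.98×10⁻⁴ × 1300 × 0.48 = 0.061152 m
B total: 0.107796 m
Difference: 0.24132 − 0.107796 = 0.133524 m

Δh_A − Δh_B ≈ 0.13 m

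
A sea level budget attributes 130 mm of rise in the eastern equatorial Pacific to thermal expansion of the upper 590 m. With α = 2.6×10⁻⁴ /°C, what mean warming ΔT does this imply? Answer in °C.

0.85 °C

ΔT = Δh/(αH) = 0.13 / (2.6×10⁻⁴ × 590) ≈ 0.8475 °C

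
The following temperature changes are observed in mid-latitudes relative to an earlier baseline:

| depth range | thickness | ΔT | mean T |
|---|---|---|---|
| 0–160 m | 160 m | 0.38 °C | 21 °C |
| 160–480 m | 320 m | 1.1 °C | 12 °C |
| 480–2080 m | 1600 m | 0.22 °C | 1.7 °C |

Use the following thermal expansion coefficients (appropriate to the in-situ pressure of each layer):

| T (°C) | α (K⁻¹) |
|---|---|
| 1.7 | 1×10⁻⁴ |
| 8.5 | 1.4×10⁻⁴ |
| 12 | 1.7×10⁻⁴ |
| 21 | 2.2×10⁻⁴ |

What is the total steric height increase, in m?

about 0.108 m

Layer 1 at 21 °C → α = 2.2×10⁻⁴ K⁻¹
Layer 2 at 12 °C → α = 1.7×10⁻⁴ K⁻¹
Layer 3 at 1.7 °C → α = 1×10⁻⁴ K⁻¹
0–160 m: 2.2×10⁻⁴ × 0.38 × 160 = 0.013376 m
Layer 2: 1.7×10⁻⁴ × 320 × 1.1 = 0.05984 m
0.22 × 1×10⁻⁴ × 1600 = 0.03520 m
Δh = 0.013376 + 0.05984 + 0.03520 = 0.108416 m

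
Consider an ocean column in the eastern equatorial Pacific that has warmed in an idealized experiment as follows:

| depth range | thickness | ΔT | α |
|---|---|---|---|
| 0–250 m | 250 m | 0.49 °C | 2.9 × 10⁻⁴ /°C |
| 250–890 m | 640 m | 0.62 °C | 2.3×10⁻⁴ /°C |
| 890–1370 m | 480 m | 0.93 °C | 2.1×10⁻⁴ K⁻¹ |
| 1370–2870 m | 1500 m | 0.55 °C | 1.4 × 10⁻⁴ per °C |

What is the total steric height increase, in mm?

Δh ≈ 336 mm

0.49 × 2.9×10⁻⁴ × 250 = 0.035525 m
250–890 m: 2.3×10⁻⁴ × 0.62 × 640 = 0.091264 m
890–1370 m: 0.93 × 480 × 2.1×10⁻⁴ = 0.093744 m
1.4×10⁻⁴ × 1500 × 0.55 = 0.11550 m
Δh = 0.035525 + 0.091264 + 0.093744 + 0.11550 = 0.336033 m ≈ 336 mm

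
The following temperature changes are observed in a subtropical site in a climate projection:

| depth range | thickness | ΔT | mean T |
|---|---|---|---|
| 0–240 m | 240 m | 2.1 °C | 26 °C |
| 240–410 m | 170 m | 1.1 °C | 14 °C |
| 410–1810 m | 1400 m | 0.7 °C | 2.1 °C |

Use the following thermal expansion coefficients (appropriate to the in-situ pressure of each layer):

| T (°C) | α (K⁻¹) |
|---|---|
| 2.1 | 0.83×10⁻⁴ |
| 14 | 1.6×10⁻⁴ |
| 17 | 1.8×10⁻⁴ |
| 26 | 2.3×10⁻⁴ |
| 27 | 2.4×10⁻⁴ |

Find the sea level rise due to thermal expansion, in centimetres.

Δh ≈ 23 cm

Layer 1 at 26 °C → α = 2.3×10⁻⁴ K⁻¹
Layer 2 at 14 °C → α = 1.6×10⁻⁴ K⁻¹
Layer 3 at 2.1 °C → α = 0.83×10⁻⁴ K⁻¹
2.1 × 2.3×10⁻⁴ × 240 = 0.11592 m
1.6×10⁻⁴ × 170 × 1.1 = 0.02992 m
Layer 3: 0.83×10⁻⁴ × 1400 × 0.7 = 0.08134 m
Δh = 0.11592 + 0.02992 + 0.08134 = 0.22718 m ≈ 23 cm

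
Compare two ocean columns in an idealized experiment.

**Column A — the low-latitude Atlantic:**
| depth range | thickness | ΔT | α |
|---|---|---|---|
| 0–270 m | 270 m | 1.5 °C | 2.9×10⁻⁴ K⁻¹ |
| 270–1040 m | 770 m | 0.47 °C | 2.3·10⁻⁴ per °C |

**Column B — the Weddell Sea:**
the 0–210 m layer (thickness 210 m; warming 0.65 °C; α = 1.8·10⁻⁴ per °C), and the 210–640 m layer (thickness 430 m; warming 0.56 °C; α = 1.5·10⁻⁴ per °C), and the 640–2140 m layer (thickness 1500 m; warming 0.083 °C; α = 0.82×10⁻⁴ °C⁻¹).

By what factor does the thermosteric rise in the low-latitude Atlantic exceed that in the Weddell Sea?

2.8

A Layer 1: 2.9×10⁻⁴ × 1.5 × 270 = 0.11745 m
A 0.47 × 770 × 2.3×10⁻⁴ = 0.083237 m
A total: 0.200687 m
B 1.8×10⁻⁴ × 210 × 0.65 = 0.02457 m
B 210–640 m: 1.5×10⁻⁴ × 0.56 × 430 = 0.03612 m
B 0.82×10⁻⁴ × 1500 × 0.083 = 0.010209 m
B total: 0.070899 m
Ratio: 0.200687 / 0.070899 ≈ 2.831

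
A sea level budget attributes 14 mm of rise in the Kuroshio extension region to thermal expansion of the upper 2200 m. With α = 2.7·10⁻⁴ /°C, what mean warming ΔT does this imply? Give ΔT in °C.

ΔT ≈ 0.0236 °C

ΔT = Δh/(αH) = 0.014 / (2.7×10⁻⁴ × 2200) ≈ 0.02357 °C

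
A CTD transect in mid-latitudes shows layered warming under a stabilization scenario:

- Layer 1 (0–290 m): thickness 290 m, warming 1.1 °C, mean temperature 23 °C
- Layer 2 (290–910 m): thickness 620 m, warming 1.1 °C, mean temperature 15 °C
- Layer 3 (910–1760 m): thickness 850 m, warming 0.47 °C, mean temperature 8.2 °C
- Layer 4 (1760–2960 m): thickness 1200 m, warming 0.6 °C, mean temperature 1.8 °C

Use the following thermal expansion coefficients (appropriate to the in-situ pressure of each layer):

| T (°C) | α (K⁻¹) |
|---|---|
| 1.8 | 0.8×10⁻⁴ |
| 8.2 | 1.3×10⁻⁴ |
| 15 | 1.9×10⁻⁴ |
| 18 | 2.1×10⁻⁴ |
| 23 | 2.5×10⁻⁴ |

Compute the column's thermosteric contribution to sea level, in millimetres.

Layer 1 at 23 °C → α = 2.5×10⁻⁴ K⁻¹
Layer 2 at 15 °C → α = 1.9×10⁻⁴ K⁻¹
Layer 3 at 8.2 °C → α = 1.3×10⁻⁴ K⁻¹
Layer 4 at 1.8 °C → α = 0.8×10⁻⁴ K⁻¹
290 × 2.5×10⁻⁴ × 1.1 = 0.07975 m
1.9×10⁻⁴ × 1.1 × 620 = 0.12958 m
1.3×10⁻⁴ × 0.47 × 850 = 0.051935 m
Layer 4: 1200 × 0.6 × 0.8×10⁻⁴ = 0.05760 m
Δh = 0.07975 + 0.12958 + 0.051935 + 0.05760 = 0.318865 m

about 320 mm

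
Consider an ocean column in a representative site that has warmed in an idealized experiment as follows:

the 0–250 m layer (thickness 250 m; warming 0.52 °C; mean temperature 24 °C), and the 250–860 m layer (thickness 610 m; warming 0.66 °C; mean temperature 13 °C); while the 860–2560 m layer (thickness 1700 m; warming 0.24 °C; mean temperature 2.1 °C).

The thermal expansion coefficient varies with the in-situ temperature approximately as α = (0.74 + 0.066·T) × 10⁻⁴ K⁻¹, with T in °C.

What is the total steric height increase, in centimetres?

13.0 cm

Layer 1: α = (0.74 + 0.066×24)×10⁻⁴ = 2.324×10⁻⁴ K⁻¹
Layer 2: α = (0.74 + 0.066×13)×10⁻⁴ = 1.598×10⁻⁴ K⁻¹
Layer 3: α = (0.74 + 0.066×2.1)×10⁻⁴ = 0.8786×10⁻⁴ K⁻¹
0–250 m: 0.52 × 2.324×10⁻⁴ × 250 = 0.030212 m
250–860 m: 1.598×10⁻⁴ × 610 × 0.66 = 0.06433548 m
Layer 3: 0.24 × 0.8786×10⁻⁴ × 1700 = 0.03584688 m
Δh = 0.030212 + 0.06433548 + 0.03584688 = 0.13039436 m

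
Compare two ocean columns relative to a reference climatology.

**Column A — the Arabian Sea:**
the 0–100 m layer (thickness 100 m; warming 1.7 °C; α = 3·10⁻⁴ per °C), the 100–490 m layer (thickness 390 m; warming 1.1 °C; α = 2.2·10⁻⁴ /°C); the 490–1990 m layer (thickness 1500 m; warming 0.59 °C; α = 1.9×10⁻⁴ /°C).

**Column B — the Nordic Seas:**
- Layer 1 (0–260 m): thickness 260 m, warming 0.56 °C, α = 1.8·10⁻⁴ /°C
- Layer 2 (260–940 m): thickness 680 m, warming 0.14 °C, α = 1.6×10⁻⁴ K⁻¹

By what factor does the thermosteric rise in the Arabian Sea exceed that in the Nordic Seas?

7.6

A 0–100 m: 1.7 × 100 × 3×10⁻⁴ = 0.05100 m
A Layer 2: 390 × 2.2×10⁻⁴ × 1.1 = 0.09438 m
A 490–1990 m: 0.59 × 1500 × 1.9×10⁻⁴ = 0.16815 m
A total: 0.31353 m
B Layer 1: 0.56 × 260 × 1.8×10⁻⁴ = 0.026208 m
B 260–940 m: 0.14 × 680 × 1.6×10⁻⁴ = 0.015232 m
B total: 0.04144 m
Ratio: 0.31353 / 0.04144 ≈ 7.566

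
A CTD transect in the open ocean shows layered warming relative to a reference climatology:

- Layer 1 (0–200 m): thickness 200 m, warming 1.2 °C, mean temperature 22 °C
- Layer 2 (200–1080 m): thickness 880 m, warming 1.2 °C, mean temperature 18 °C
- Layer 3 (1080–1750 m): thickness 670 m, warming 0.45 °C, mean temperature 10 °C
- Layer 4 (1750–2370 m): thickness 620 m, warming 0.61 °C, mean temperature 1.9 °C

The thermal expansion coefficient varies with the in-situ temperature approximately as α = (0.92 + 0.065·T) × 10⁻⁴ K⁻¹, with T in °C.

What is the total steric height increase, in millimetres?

Δh = 364 mm

Layer 1: α = (0.92 + 0.065×22)×10⁻⁴ = 2.35×10⁻⁴ K⁻¹
Layer 2: α = (0.92 + 0.065×18)×10⁻⁴ = 2.09×10⁻⁴ K⁻¹
Layer 3: α = (0.92 + 0.065×10)×10⁻⁴ = 1.57×10⁻⁴ K⁻¹
Layer 4: α = (0.92 + 0.065×1.9)×10⁻⁴ = 1.0435×10⁻⁴ K⁻¹
Layer 1: 200 × 1.2 × 2.35×10⁻⁴ = 0.05640 m
1.2 × 2.09×10⁻⁴ × 880 = 0.220704 m
670 × 0.45 × 1.57×10⁻⁴ = 0.0473355 m
1750–2370 m: 0.61 × 1.0435×10⁻⁴ × 620 = 0.03946517 m
Δh = 0.05640 + 0.220704 + 0.0473355 + 0.03946517 = 0.36390467 m ≈ 364 mm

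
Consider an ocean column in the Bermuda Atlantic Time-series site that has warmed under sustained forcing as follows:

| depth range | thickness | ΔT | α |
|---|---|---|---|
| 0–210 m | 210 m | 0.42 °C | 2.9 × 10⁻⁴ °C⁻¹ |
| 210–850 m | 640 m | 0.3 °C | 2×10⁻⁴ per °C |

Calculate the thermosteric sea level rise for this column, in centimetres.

0–210 m: 2.9×10⁻⁴ × 0.42 × 210 = 0.025578 m
Layer 2: 640 × 0.3 × 2×10⁻⁴ = 0.03840 m
Δh = 0.025578 + 0.03840 = 0.063978 m

Δh ≈ 6.40 cm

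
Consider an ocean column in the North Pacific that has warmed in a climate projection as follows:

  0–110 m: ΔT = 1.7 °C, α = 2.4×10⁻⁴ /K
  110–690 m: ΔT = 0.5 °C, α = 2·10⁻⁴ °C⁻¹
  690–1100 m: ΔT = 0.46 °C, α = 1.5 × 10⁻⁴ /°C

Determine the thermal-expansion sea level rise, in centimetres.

0–110 m: 1.7 × 110 × 2.4×10⁻⁴ = 0.04488 m
2×10⁻⁴ × 580 × 0.5 = 0.05800 m
Layer 3: 1.5×10⁻⁴ × 410 × 0.46 = 0.02829 m
Δh = 0.04488 + 0.05800 + 0.02829 = 0.13117 m ≈ 13 cm

about 13 cm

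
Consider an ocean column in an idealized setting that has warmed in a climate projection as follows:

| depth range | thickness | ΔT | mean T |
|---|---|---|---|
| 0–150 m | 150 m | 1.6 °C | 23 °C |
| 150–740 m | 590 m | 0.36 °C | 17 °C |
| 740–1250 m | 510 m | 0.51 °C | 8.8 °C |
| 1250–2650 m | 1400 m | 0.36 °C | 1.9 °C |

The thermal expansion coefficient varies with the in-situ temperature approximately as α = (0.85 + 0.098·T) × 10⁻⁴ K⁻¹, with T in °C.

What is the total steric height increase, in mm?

Layer 1: α = (0.85 + 0.098×23)×10⁻⁴ = 3.104×10⁻⁴ K⁻¹
Layer 2: α = (0.85 + 0.098×17)×10⁻⁴ = 2.516×10⁻⁴ K⁻¹
Layer 3: α = (0.85 + 0.098×8.8)×10⁻⁴ = 1.7124×10⁻⁴ K⁻¹
Layer 4: α = (0.85 + 0.098×1.9)×10⁻⁴ = 1.0362×10⁻⁴ K⁻¹
150 × 1.6 × 3.104×10⁻⁴ = 0.074496 m
2.516×10⁻⁴ × 590 × 0.36 = 0.05343984 m
740–1250 m: 510 × 0.51 × 1.7124×10⁻⁴ = 0.044539524 m
0.36 × 1400 × 1.0362×10⁻⁴ = 0.05222448 m
Δh = 0.074496 + 0.05343984 + 0.044539524 + 0.05222448 = 0.224699844 m

Δh = 220 mm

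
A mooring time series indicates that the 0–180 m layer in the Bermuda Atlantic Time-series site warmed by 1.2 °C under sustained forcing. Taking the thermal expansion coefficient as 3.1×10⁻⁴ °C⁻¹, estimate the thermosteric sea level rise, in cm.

Δh = αΔT·H = 3.1×10⁻⁴ × 1.2 × 180 = 0.06696 m

6.70 cm of thermosteric rise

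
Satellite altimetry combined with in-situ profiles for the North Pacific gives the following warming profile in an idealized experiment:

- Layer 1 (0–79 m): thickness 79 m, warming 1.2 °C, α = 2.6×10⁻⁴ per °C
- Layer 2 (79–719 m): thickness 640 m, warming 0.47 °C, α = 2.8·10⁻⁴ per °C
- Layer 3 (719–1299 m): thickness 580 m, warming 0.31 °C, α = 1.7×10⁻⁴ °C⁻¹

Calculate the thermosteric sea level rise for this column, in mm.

0–79 m: 1.2 × 79 × 2.6×10⁻⁴ = 0.024648 m
79–719 m: 0.47 × 640 × 2.8×10⁻⁴ = 0.084224 m
Layer 3: 1.7×10⁻⁴ × 0.31 × 580 = 0.030566 m
Δh = 0.024648 + 0.084224 + 0.030566 = 0.139438 m

139 mm of thermosteric rise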